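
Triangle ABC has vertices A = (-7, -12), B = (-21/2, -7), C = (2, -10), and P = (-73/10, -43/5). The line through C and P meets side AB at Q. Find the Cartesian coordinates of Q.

(-77/8, -33/4)

Barycentric coordinates of P with respect to ABC: (1/5, 3/5, 1/5).
On side AB the C-coordinate is zero; dropping P's C-weight 1/5 and renormalizing the remaining 1/5 : 3/5 gives weights 1/4, 3/4 on A, B.
Q = (1/4)·(-7, -12) + (3/4)·(-21/2, -7) = (-77/8, -33/4).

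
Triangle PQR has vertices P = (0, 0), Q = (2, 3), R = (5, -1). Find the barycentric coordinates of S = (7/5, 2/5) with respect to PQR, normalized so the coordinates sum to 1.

(3/5, 1/5, 1/5)

Signed area of the reference triangle: [PQR] = ½·(0·(3−(-1)) + 2·(-1−0) + 5·(0−3)) = ½·(0 − 2 − 15) = -17/2.
[SQR] = ½·((7/5)·(3−(-1)) + 2·(-1−(2/5)) + 5·(2/5−3)) = ½·(28/5 − 14/5 − 13) = -51/10, so the P-coordinate is (-51/10)/(-17/2) = 3/5.
[PSR] = ½·(0·(2/5−(-1)) + (7/5)·(-1−0) + 5·(0−(2/5))) = ½·(0 − 7/5 − 2) = -17/10, so the Q-coordinate is 1/5.
[PQS] = ½·(0·(3−(2/5)) + 2·(2/5−0) + (7/5)·(0−3)) = ½·(0 + 4/5 − 21/5) = -17/10, so the R-coordinate is 1/5.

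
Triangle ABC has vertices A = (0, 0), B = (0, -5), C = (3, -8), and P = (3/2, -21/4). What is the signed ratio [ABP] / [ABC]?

1/2

[ABC] = ½·(0·(-5−(-8)) + 0·(-8−0) + 3·(0−(-5))) = ½·(0 + 0 + 15) = 15/2.
[ABP] = ½·(0·(-5−(-21/4)) + 0·(-21/4−0) + (3/2)·(0−(-5))) = ½·(0 + 0 + 15/2) = 15/4, so the ratio is (15/4)/(15/2) = 1/2.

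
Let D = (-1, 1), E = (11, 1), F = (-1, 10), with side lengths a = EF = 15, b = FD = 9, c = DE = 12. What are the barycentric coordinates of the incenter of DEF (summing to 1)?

The incenter has barycentric coordinates proportional to the opposite side lengths: (15 : 9 : 12).
Normalizing by 15+9+12 = 36 gives (5/12, 1/4, 1/3).

(5/12, 1/4, 1/3)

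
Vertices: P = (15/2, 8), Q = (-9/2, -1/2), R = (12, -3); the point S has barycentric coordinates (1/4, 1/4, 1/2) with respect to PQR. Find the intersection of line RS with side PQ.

Line RS meets PQ where the R-coordinate vanishes; zeroing S's R-weight and renormalizing leaves P, Q-weights 1/4 : 1/4 → (1/2, 1/2).
So T = (1/2)·P + (1/2)·Q = (3/2, 15/4).

(3/2, 15/4)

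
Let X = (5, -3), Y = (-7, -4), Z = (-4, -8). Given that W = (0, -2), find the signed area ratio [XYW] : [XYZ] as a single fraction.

[XYZ] = ½·(5·(-4−(-8)) + (-7)·(-8−(-3)) + (-4)·(-3−(-4))) = ½·(20 + 35 − 4) = 51/2.
[XYW] = ½·(5·(-4−(-2)) + (-7)·(-2−(-3)) + 0·(-3−(-4))) = ½·(-10 − 7 + 0) = -17/2, so the ratio is (-17/2)/(51/2) = -1/3.

-1/3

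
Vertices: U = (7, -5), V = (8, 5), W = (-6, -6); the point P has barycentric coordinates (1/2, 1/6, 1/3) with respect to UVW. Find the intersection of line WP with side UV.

(29/4, -5/2)

Line WP meets UV where the W-coordinate vanishes; zeroing P's W-weight and renormalizing leaves U, V-weights 1/2 : 1/6 → (3/4, 1/4).
So Q = (3/4)·U + (1/4)·V = (29/4, -5/2).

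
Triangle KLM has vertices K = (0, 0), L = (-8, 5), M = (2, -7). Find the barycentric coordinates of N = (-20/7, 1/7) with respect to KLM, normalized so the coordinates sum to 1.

Signed area of the reference triangle: [KLM] = ½·(0·(5−(-7)) + (-8)·(-7−0) + 2·(0−5)) = ½·(0 + 56 − 10) = 23.
[NLM] = ½·((-20/7)·(5−(-7)) + (-8)·(-7−(1/7)) + 2·(1/7−5)) = ½·(-240/7 + 400/7 − 68/7) = 46/7, so the K-coordinate is (46/7)/23 = 2/7.
[KNM] = ½·(0·(1/7−(-7)) + (-20/7)·(-7−0) + 2·(0−(1/7))) = ½·(0 + 20 − 2/7) = 69/7, so the L-coordinate is 3/7.
[KLN] = ½·(0·(5−(1/7)) + (-8)·(1/7−0) + (-20/7)·(0−5)) = ½·(0 − 8/7 + 100/7) = 46/7, so the M-coordinate is 2/7.

(2/7, 3/7, 2/7)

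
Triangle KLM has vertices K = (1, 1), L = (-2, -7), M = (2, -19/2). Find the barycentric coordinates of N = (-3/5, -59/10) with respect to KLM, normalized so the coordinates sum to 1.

Signed area of the reference triangle: [KLM] = ½·(1·(-7−(-19/2)) + (-2)·(-19/2−1) + 2·(1−(-7))) = ½·(5/2 + 21 + 16) = 79/4.
[NLM] = ½·((-3/5)·(-7−(-19/2)) + (-2)·(-19/2−(-59/10)) + 2·(-59/10−(-7))) = ½·(-3/2 + 36/5 + 11/5) = 79/20, so the K-coordinate is (79/20)/(79/4) = 1/5.
[KNM] = ½·(1·(-59/10−(-19/2)) + (-3/5)·(-19/2−1) + 2·(1−(-59/10))) = ½·(18/5 + 63/10 + 69/5) = 237/20, so the L-coordinate is 3/5.
[KLN] = ½·(1·(-7−(-59/10)) + (-2)·(-59/10−1) + (-3/5)·(1−(-7))) = ½·(-11/10 + 69/5 − 24/5) = 79/20, so the M-coordinate is 1/5.
Check: 1/5 + 3/5 + 1/5 = 1.

(1/5, 3/5, 1/5)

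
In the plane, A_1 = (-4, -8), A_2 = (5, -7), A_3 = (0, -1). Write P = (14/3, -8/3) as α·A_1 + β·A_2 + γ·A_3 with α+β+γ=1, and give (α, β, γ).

Signed area of the reference triangle: [A_1A_2A_3] = ½·((-4)·(-7−(-1)) + 5·(-1−(-8)) + 0·(-8−(-7))) = ½·(24 + 35 + 0) = 59/2.
[PA_2A_3] = ½·((14/3)·(-7−(-1)) + 5·(-1−(-8/3)) + 0·(-8/3−(-7))) = ½·(-28 + 25/3 + 0) = -59/6, so the A_1-coordinate is (-59/6)/(59/2) = -1/3.
[A_1PA_3] = ½·((-4)·(-8/3−(-1)) + (14/3)·(-1−(-8)) + 0·(-8−(-8/3))) = ½·(20/3 + 98/3 + 0) = 59/3, so the A_2-coordinate is 2/3.
[A_1A_2P] = ½·((-4)·(-7−(-8/3)) + 5·(-8/3−(-8)) + (14/3)·(-8−(-7))) = ½·(52/3 + 80/3 − 14/3) = 59/3, so the A_3-coordinate is 2/3.
Check: -1/3 + 2/3 + 2/3 = 1.

(-1/3, 2/3, 2/3)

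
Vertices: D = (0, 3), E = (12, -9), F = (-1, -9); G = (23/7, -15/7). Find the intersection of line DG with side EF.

(23/3, -9)

Barycentric coordinates of G with respect to DEF: (4/7, 2/7, 1/7).
On side EF the D-coordinate is zero; dropping G's D-weight 4/7 and renormalizing the remaining 2/7 : 1/7 gives weights 2/3, 1/3 on E, F.
H = (2/3)·(12, -9) + (1/3)·(-1, -9) = (23/3, -9).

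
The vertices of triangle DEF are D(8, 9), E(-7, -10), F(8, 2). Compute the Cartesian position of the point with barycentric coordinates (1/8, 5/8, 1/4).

G = (1/8)·D + (5/8)·E + (1/4)·F.
x-coordinate: (1/8)·8 + (5/8)·(-7) + (1/4)·8 = -11/8.
y-coordinate: (1/8)·9 + (5/8)·(-10) + (1/4)·2 = -37/8.

(-11/8, -37/8)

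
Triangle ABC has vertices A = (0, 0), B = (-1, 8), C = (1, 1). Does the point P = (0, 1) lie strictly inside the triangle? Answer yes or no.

Barycentric coordinates of P: (7/9, 1/9, 1/9).
The three coordinates are positive, positive, positive; a point is interior exactly when all three are positive.

yes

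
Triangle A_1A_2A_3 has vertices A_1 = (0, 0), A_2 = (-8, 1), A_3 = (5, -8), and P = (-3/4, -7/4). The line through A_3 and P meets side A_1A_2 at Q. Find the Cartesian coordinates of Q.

(-8/3, 1/3)

Barycentric coordinates of P with respect to A_1A_2A_3: (1/2, 1/4, 1/4).
On side A_1A_2 the A_3-coordinate is zero; dropping P's A_3-weight 1/4 and renormalizing the remaining 1/2 : 1/4 gives weights 2/3, 1/3 on A_1, A_2.
Q = (2/3)·(0, 0) + (1/3)·(-8, 1) = (-8/3, 1/3).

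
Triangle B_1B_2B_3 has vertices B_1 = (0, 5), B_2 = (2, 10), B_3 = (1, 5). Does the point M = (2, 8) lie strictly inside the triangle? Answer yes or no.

no

Barycentric coordinates of M: (-2/5, 3/5, 4/5).
The three coordinates are negative, positive, positive; a point is interior exactly when all three are positive.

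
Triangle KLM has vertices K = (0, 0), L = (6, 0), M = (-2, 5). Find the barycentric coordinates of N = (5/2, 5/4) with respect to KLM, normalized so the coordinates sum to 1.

Signed area of the reference triangle: [KLM] = ½·(0·(0−5) + 6·(5−0) + (-2)·(0−0)) = ½·(0 + 30 + 0) = 15.
[NLM] = ½·((5/2)·(0−5) + 6·(5−(5/4)) + (-2)·(5/4−0)) = ½·(-25/2 + 45/2 − 5/2) = 15/4, so the K-coordinate is (15/4)/15 = 1/4.
[KNM] = ½·(0·(5/4−5) + (5/2)·(5−0) + (-2)·(0−(5/4))) = ½·(0 + 25/2 + 5/2) = 15/2, so the L-coordinate is 1/2.
[KLN] = ½·(0·(0−(5/4)) + 6·(5/4−0) + (5/2)·(0−0)) = ½·(0 + 15/2 + 0) = 15/4, so the M-coordinate is 1/4.

(1/4, 1/2, 1/4)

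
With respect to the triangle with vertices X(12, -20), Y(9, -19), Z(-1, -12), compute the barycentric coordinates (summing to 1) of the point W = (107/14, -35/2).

(1/2, 3/14, 2/7)

Signed area of the reference triangle: [XYZ] = ½·(12·(-19−(-12)) + 9·(-12−(-20)) + (-1)·(-20−(-19))) = ½·(-84 + 72 + 1) = -11/2.
[WYZ] = ½·((107/14)·(-19−(-12)) + 9·(-12−(-35/2)) + (-1)·(-35/2−(-19))) = ½·(-107/2 + 99/2 − 3/2) = -11/4, so the X-coordinate is (-11/4)/(-11/2) = 1/2.
[XWZ] = ½·(12·(-35/2−(-12)) + (107/14)·(-12−(-20)) + (-1)·(-20−(-35/2))) = ½·(-66 + 428/7 + 5/2) = -33/28, so the Y-coordinate is 3/14.
[XYW] = ½·(12·(-19−(-35/2)) + 9·(-35/2−(-20)) + (107/14)·(-20−(-19))) = ½·(-18 + 45/2 − 107/14) = -11/7, so the Z-coordinate is 2/7.
Check: 1/2 + 3/14 + 2/7 = 1.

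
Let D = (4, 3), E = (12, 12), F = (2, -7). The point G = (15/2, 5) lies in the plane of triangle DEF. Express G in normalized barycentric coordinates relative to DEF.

(1/4, 1/2, 1/4)

Signed area of the reference triangle: [DEF] = ½·(4·(12−(-7)) + 12·(-7−3) + 2·(3−12)) = ½·(76 − 120 − 18) = -31.
[GEF] = ½·((15/2)·(12−(-7)) + 12·(-7−5) + 2·(5−12)) = ½·(285/2 − 144 − 14) = -31/4, so the D-coordinate is (-31/4)/(-31) = 1/4.
[DGF] = ½·(4·(5−(-7)) + (15/2)·(-7−3) + 2·(3−5)) = ½·(48 − 75 − 4) = -31/2, so the E-coordinate is 1/2.
[DEG] = ½·(4·(12−5) + 12·(5−3) + (15/2)·(3−12)) = ½·(28 + 24 − 135/2) = -31/4, so the F-coordinate is 1/4.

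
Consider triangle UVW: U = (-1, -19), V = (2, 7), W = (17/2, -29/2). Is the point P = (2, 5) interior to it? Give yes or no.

yes

Barycentric coordinates of P: (26/467, 429/467, 12/467).
The three coordinates are positive, positive, positive; a point is interior exactly when all three are positive.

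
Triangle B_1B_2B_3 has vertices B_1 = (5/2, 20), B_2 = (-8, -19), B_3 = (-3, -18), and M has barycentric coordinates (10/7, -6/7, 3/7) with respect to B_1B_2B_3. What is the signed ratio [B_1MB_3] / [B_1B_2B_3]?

-6/7

The signed ratio [B_1MB_3]/[B_1B_2B_3] equals the barycentric coordinate of M at vertex B_2, which is -6/7.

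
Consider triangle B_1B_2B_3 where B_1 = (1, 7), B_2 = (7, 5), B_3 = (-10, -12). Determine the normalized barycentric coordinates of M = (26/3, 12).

(2/3, 2/3, -1/3)

Signed area of the reference triangle: [B_1B_2B_3] = ½·(1·(5−(-12)) + 7·(-12−7) + (-10)·(7−5)) = ½·(17 − 133 − 20) = -68.
[MB_2B_3] = ½·((26/3)·(5−(-12)) + 7·(-12−12) + (-10)·(12−5)) = ½·(442/3 − 168 − 70) = -136/3, so the B_1-coordinate is (-136/3)/(-68) = 2/3.
[B_1MB_3] = ½·(1·(12−(-12)) + (26/3)·(-12−7) + (-10)·(7−12)) = ½·(24 − 494/3 + 50) = -136/3, so the B_2-coordinate is 2/3.
[B_1B_2M] = ½·(1·(5−12) + 7·(12−7) + (26/3)·(7−5)) = ½·(-7 + 35 + 52/3) = 68/3, so the B_3-coordinate is -1/3.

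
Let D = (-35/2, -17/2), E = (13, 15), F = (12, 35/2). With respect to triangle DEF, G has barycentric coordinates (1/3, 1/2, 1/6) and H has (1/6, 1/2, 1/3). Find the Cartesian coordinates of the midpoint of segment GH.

Barycentric coordinates of the midpoint are the average: (1/4, 1/2, 1/4).
Converting: (1/4)·D + (1/2)·E + (1/4)·F = (41/8, 39/4).

(41/8, 39/4)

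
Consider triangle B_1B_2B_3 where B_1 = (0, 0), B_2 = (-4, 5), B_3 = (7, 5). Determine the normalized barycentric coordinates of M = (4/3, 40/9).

Signed area of the reference triangle: [B_1B_2B_3] = ½·(0·(5−5) + (-4)·(5−0) + 7·(0−5)) = ½·(0 − 20 − 35) = -55/2.
[MB_2B_3] = ½·((4/3)·(5−5) + (-4)·(5−(40/9)) + 7·(40/9−5)) = ½·(0 − 20/9 − 35/9) = -55/18, so the B_1-coordinate is (-55/18)/(-55/2) = 1/9.
[B_1MB_3] = ½·(0·(40/9−5) + (4/3)·(5−0) + 7·(0−(40/9))) = ½·(0 + 20/3 − 280/9) = -110/9, so the B_2-coordinate is 4/9.
[B_1B_2M] = ½·(0·(5−(40/9)) + (-4)·(40/9−0) + (4/3)·(0−5)) = ½·(0 − 160/9 − 20/3) = -110/9, so the B_3-coordinate is 4/9.

(1/9, 4/9, 4/9)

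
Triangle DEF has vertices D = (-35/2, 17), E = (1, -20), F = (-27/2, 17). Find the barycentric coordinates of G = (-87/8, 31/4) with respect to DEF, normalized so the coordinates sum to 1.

(1/4, 1/4, 1/2)

Signed area of the reference triangle: [DEF] = ½·((-35/2)·(-20−17) + 1·(17−17) + (-27/2)·(17−(-20))) = ½·(1295/2 + 0 − 999/2) = 74.
[GEF] = ½·((-87/8)·(-20−17) + 1·(17−(31/4)) + (-27/2)·(31/4−(-20))) = ½·(3219/8 + 37/4 − 2997/8) = 37/2, so the D-coordinate is (37/2)/74 = 1/4.
[DGF] = ½·((-35/2)·(31/4−17) + (-87/8)·(17−17) + (-27/2)·(17−(31/4))) = ½·(1295/8 + 0 − 999/8) = 37/2, so the E-coordinate is 1/4.
[DEG] = ½·((-35/2)·(-20−(31/4)) + 1·(31/4−17) + (-87/8)·(17−(-20))) = ½·(3885/8 − 37/4 − 3219/8) = 37, so the F-coordinate is 1/2.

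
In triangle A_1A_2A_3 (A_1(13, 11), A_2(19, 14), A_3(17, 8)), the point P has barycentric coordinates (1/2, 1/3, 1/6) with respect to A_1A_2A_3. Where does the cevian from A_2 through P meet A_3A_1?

Line A_2P meets A_3A_1 where the A_2-coordinate vanishes; zeroing P's A_2-weight and renormalizing leaves A_3, A_1-weights 1/6 : 1/2 → (1/4, 3/4).
So Q = (1/4)·A_3 + (3/4)·A_1 = (14, 41/4).

(14, 41/4)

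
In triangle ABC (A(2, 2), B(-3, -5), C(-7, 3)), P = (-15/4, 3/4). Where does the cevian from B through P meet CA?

Barycentric coordinates of P with respect to ABC: (1/4, 1/4, 1/2).
On side CA the B-coordinate is zero; dropping P's B-weight 1/4 and renormalizing the remaining 1/2 : 1/4 gives weights 2/3, 1/3 on C, A.
Q = (2/3)·(-7, 3) + (1/3)·(2, 2) = (-4, 8/3).

(-4, 8/3)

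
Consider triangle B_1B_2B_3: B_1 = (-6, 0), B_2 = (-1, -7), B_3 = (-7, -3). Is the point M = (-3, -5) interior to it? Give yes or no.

Barycentric coordinates of M: (2/11, 7/11, 2/11).
The three coordinates are positive, positive, positive; a point is interior exactly when all three are positive.

yes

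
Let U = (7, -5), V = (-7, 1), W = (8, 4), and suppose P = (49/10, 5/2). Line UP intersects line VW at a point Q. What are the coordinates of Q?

(14/3, 10/3)

Barycentric coordinates of P with respect to UVW: (1/10, 1/5, 7/10).
On side VW the U-coordinate is zero; dropping P's U-weight 1/10 and renormalizing the remaining 1/5 : 7/10 gives weights 2/9, 7/9 on V, W.
Q = (2/9)·(-7, 1) + (7/9)·(8, 4) = (14/3, 10/3).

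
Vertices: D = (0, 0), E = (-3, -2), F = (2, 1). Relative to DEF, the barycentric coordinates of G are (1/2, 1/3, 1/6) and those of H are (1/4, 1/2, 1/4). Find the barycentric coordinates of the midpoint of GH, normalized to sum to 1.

Since both coordinate triples sum to 1, the midpoint's barycentrics are the componentwise average.
(1/2+1/4)/2 = 3/8; similarly 5/12 and 5/24.

(3/8, 5/12, 5/24)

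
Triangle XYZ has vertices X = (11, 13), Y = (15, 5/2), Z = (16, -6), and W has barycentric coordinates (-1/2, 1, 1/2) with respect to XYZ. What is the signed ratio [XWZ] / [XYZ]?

1

The signed ratio [XWZ]/[XYZ] equals the barycentric coordinate of W at vertex Y, which is 1.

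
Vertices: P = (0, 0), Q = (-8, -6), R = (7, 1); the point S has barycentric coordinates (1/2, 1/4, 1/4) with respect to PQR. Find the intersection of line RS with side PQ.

Line RS meets PQ where the R-coordinate vanishes; zeroing S's R-weight and renormalizing leaves P, Q-weights 1/2 : 1/4 → (2/3, 1/3).
So T = (2/3)·P + (1/3)·Q = (-8/3, -2).

(-8/3, -2)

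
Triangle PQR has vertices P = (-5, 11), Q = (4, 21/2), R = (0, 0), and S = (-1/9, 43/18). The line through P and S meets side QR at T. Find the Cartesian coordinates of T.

(1/2, 21/16)

Barycentric coordinates of S with respect to PQR: (1/9, 1/9, 7/9).
On side QR the P-coordinate is zero; dropping S's P-weight 1/9 and renormalizing the remaining 1/9 : 7/9 gives weights 1/8, 7/8 on Q, R.
T = (1/8)·(4, 21/2) + (7/8)·(0, 0) = (1/2, 21/16).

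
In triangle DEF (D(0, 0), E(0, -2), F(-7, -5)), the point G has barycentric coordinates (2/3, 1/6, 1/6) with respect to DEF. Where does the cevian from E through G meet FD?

Line EG meets FD where the E-coordinate vanishes; zeroing G's E-weight and renormalizing leaves F, D-weights 1/6 : 2/3 → (1/5, 4/5).
So H = (1/5)·F + (4/5)·D = (-7/5, -1).

(-7/5, -1)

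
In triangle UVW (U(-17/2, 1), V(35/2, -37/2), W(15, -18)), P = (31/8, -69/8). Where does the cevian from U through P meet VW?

Barycentric coordinates of P with respect to UVW: (1/2, 1/4, 1/4).
On side VW the U-coordinate is zero; dropping P's U-weight 1/2 and renormalizing the remaining 1/4 : 1/4 gives weights 1/2, 1/2 on V, W.
Q = (1/2)·(35/2, -37/2) + (1/2)·(15, -18) = (65/4, -73/4).

(65/4, -73/4)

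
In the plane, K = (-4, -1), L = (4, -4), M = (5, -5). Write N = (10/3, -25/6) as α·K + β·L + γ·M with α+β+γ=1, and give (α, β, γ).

Signed area of the reference triangle: [KLM] = ½·((-4)·(-4−(-5)) + 4·(-5−(-1)) + 5·(-1−(-4))) = ½·(-4 − 16 + 15) = -5/2.
[NLM] = ½·((10/3)·(-4−(-5)) + 4·(-5−(-25/6)) + 5·(-25/6−(-4))) = ½·(10/3 − 10/3 − 5/6) = -5/12, so the K-coordinate is (-5/12)/(-5/2) = 1/6.
[KNM] = ½·((-4)·(-25/6−(-5)) + (10/3)·(-5−(-1)) + 5·(-1−(-25/6))) = ½·(-10/3 − 40/3 + 95/6) = -5/12, so the L-coordinate is 1/6.
[KLN] = ½·((-4)·(-4−(-25/6)) + 4·(-25/6−(-1)) + (10/3)·(-1−(-4))) = ½·(-2/3 − 38/3 + 10) = -5/3, so the M-coordinate is 2/3.
Check: 1/6 + 1/6 + 2/3 = 1.

(1/6, 1/6, 2/3)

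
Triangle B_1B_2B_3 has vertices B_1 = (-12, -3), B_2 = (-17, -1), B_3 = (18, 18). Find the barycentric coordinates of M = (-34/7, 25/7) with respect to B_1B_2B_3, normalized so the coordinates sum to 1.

Signed area of the reference triangle: [B_1B_2B_3] = ½·((-12)·(-1−18) + (-17)·(18−(-3)) + 18·(-3−(-1))) = ½·(228 − 357 − 36) = -165/2.
[MB_2B_3] = ½·((-34/7)·(-1−18) + (-17)·(18−(25/7)) + 18·(25/7−(-1))) = ½·(646/7 − 1717/7 + 576/7) = -495/14, so the B_1-coordinate is (-495/14)/(-165/2) = 3/7.
[B_1MB_3] = ½·((-12)·(25/7−18) + (-34/7)·(18−(-3)) + 18·(-3−(25/7))) = ½·(1212/7 − 102 − 828/7) = -165/7, so the B_2-coordinate is 2/7.
[B_1B_2M] = ½·((-12)·(-1−(25/7)) + (-17)·(25/7−(-3)) + (-34/7)·(-3−(-1))) = ½·(384/7 − 782/7 + 68/7) = -165/7, so the B_3-coordinate is 2/7.

(3/7, 2/7, 2/7)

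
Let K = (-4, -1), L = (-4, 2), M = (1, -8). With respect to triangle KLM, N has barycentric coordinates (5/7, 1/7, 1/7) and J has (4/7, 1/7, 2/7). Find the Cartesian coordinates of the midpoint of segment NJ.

Barycentric coordinates of the midpoint are the average: (9/14, 1/7, 3/14).
Converting: (9/14)·K + (1/7)·L + (3/14)·M = (-41/14, -29/14).

(-41/14, -29/14)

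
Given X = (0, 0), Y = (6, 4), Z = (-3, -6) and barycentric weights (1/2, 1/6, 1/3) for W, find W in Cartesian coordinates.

(0, -4/3)

W = (1/2)·X + (1/6)·Y + (1/3)·Z.
x-coordinate: (1/2)·0 + (1/6)·6 + (1/3)·(-3) = 0.
y-coordinate: (1/2)·0 + (1/6)·4 + (1/3)·(-6) = -4/3.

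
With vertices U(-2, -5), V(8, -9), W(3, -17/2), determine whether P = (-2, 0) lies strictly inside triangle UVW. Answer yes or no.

Barycentric coordinates of P: (8/3, 5/3, -10/3).
The three coordinates are positive, positive, negative; a point is interior exactly when all three are positive.

no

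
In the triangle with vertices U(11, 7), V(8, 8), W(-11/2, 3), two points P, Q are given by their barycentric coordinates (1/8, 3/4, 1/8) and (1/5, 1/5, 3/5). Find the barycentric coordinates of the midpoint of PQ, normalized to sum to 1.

Since both coordinate triples sum to 1, the midpoint's barycentrics are the componentwise average.
(1/8+1/5)/2 = 13/80; similarly 19/40 and 29/80.

(13/80, 19/40, 29/80)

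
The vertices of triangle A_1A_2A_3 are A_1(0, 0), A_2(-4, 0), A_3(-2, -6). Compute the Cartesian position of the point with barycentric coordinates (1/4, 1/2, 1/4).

(-5/2, -3/2)

P = (1/4)·A_1 + (1/2)·A_2 + (1/4)·A_3.
x-coordinate: (1/4)·0 + (1/2)·(-4) + (1/4)·(-2) = -5/2.
y-coordinate: (1/4)·0 + (1/2)·0 + (1/4)·(-6) = -3/2.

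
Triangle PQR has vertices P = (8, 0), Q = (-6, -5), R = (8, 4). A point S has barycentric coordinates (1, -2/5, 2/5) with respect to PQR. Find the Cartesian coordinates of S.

(68/5, 18/5)

S = 1·P + (-2/5)·Q + (2/5)·R.
x-coordinate: 1·8 + (-2/5)·(-6) + (2/5)·8 = 68/5.
y-coordinate: 1·0 + (-2/5)·(-5) + (2/5)·4 = 18/5.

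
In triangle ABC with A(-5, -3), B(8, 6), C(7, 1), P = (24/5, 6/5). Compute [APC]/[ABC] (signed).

1/5

[ABC] = ½·((-5)·(6−1) + 8·(1−(-3)) + 7·(-3−6)) = ½·(-25 + 32 − 63) = -28.
[APC] = ½·((-5)·(6/5−1) + (24/5)·(1−(-3)) + 7·(-3−(6/5))) = ½·(-1 + 96/5 − 147/5) = -28/5, so the ratio is (-28/5)/(-28) = 1/5.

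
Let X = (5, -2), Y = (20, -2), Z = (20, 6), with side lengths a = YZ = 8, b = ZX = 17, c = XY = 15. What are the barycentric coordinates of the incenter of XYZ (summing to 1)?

(1/5, 17/40, 3/8)

The incenter has barycentric coordinates proportional to the opposite side lengths: (8 : 17 : 15).
Normalizing by 8+17+15 = 40 gives (1/5, 17/40, 3/8).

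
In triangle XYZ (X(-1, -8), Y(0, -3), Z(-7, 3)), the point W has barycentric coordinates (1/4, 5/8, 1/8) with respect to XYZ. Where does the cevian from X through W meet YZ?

Line XW meets YZ where the X-coordinate vanishes; zeroing W's X-weight and renormalizing leaves Y, Z-weights 5/8 : 1/8 → (5/6, 1/6).
So V = (5/6)·Y + (1/6)·Z = (-7/6, -2).

(-7/6, -2)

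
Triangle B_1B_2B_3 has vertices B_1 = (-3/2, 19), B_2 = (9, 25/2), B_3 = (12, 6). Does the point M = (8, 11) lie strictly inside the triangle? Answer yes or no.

Barycentric coordinates of M: (44/195, 62/195, 89/195).
The three coordinates are positive, positive, positive; a point is interior exactly when all three are positive.

yes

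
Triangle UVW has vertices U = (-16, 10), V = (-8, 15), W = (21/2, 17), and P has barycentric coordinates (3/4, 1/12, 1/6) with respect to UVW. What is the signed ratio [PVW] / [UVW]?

The signed ratio [PVW]/[UVW] equals the barycentric coordinate of P at vertex U, which is 3/4.

3/4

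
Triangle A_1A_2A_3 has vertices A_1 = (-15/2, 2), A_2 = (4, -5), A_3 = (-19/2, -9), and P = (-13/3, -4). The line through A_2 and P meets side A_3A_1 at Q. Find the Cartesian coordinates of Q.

(-17/2, -7/2)

Barycentric coordinates of P with respect to A_1A_2A_3: (1/3, 1/3, 1/3).
On side A_3A_1 the A_2-coordinate is zero; dropping P's A_2-weight 1/3 and renormalizing the remaining 1/3 : 1/3 gives weights 1/2, 1/2 on A_3, A_1.
Q = (1/2)·(-19/2, -9) + (1/2)·(-15/2, 2) = (-17/2, -7/2).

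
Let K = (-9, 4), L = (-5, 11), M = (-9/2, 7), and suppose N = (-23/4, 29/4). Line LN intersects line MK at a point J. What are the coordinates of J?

Barycentric coordinates of N with respect to KLM: (1/4, 1/4, 1/2).
On side MK the L-coordinate is zero; dropping N's L-weight 1/4 and renormalizing the remaining 1/2 : 1/4 gives weights 2/3, 1/3 on M, K.
J = (2/3)·(-9/2, 7) + (1/3)·(-9, 4) = (-6, 6).

(-6, 6)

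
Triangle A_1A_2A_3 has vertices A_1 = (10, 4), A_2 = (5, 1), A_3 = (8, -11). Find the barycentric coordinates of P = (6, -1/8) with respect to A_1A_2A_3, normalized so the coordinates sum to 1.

(1/8, 3/4, 1/8)

Signed area of the reference triangle: [A_1A_2A_3] = ½·(10·(1−(-11)) + 5·(-11−4) + 8·(4−1)) = ½·(120 − 75 + 24) = 69/2.
[PA_2A_3] = ½·(6·(1−(-11)) + 5·(-11−(-1/8)) + 8·(-1/8−1)) = ½·(72 − 435/8 − 9) = 69/16, so the A_1-coordinate is (69/16)/(69/2) = 1/8.
[A_1PA_3] = ½·(10·(-1/8−(-11)) + 6·(-11−4) + 8·(4−(-1/8))) = ½·(435/4 − 90 + 33) = 207/8, so the A_2-coordinate is 3/4.
[A_1A_2P] = ½·(10·(1−(-1/8)) + 5·(-1/8−4) + 6·(4−1)) = ½·(45/4 − 165/8 + 18) = 69/16, so the A_3-coordinate is 1/8.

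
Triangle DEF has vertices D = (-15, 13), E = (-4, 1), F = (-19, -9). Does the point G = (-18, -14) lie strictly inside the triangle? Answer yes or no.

no

Barycentric coordinates of G: (-17/58, 21/145, 333/290).
The three coordinates are negative, positive, positive; a point is interior exactly when all three are positive.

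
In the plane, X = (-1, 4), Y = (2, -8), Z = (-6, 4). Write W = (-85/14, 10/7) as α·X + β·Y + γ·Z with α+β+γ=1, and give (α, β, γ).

Signed area of the reference triangle: [XYZ] = ½·((-1)·(-8−4) + 2·(4−4) + (-6)·(4−(-8))) = ½·(12 + 0 − 72) = -30.
[WYZ] = ½·((-85/14)·(-8−4) + 2·(4−(10/7)) + (-6)·(10/7−(-8))) = ½·(510/7 + 36/7 − 396/7) = 75/7, so the X-coordinate is (75/7)/(-30) = -5/14.
[XWZ] = ½·((-1)·(10/7−4) + (-85/14)·(4−4) + (-6)·(4−(10/7))) = ½·(18/7 + 0 − 108/7) = -45/7, so the Y-coordinate is 3/14.
[XYW] = ½·((-1)·(-8−(10/7)) + 2·(10/7−4) + (-85/14)·(4−(-8))) = ½·(66/7 − 36/7 − 510/7) = -240/7, so the Z-coordinate is 8/7.

(-5/14, 3/14, 8/7)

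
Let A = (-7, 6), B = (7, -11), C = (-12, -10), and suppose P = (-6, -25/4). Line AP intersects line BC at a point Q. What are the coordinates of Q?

(-17/3, -31/3)

Barycentric coordinates of P with respect to ABC: (1/4, 1/4, 1/2).
On side BC the A-coordinate is zero; dropping P's A-weight 1/4 and renormalizing the remaining 1/4 : 1/2 gives weights 1/3, 2/3 on B, C.
Q = (1/3)·(7, -11) + (2/3)·(-12, -10) = (-17/3, -31/3).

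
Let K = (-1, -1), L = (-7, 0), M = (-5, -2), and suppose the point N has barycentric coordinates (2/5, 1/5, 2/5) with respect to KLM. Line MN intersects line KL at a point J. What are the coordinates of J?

(-3, -2/3)

Line MN meets KL where the M-coordinate vanishes; zeroing N's M-weight and renormalizing leaves K, L-weights 2/5 : 1/5 → (2/3, 1/3).
So J = (2/3)·K + (1/3)·L = (-3, -2/3).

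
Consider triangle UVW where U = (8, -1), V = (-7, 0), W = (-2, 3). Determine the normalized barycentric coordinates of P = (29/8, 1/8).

(5/8, 1/8, 1/4)

Signed area of the reference triangle: [UVW] = ½·(8·(0−3) + (-7)·(3−(-1)) + (-2)·(-1−0)) = ½·(-24 − 28 + 2) = -25.
[PVW] = ½·((29/8)·(0−3) + (-7)·(3−(1/8)) + (-2)·(1/8−0)) = ½·(-87/8 − 161/8 − 1/4) = -125/8, so the U-coordinate is (-125/8)/(-25) = 5/8.
[UPW] = ½·(8·(1/8−3) + (29/8)·(3−(-1)) + (-2)·(-1−(1/8))) = ½·(-23 + 29/2 + 9/4) = -25/8, so the V-coordinate is 1/8.
[UVP] = ½·(8·(0−(1/8)) + (-7)·(1/8−(-1)) + (29/8)·(-1−0)) = ½·(-1 − 63/8 − 29/8) = -25/4, so the W-coordinate is 1/4.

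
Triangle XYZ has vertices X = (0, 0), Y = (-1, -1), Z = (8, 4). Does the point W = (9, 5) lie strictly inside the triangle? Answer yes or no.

no

Barycentric coordinates of W: (1, -1, 1).
The three coordinates are positive, negative, positive; a point is interior exactly when all three are positive.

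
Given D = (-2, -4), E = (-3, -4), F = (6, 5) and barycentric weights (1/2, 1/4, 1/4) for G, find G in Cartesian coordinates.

G = (1/2)·D + (1/4)·E + (1/4)·F.
x-coordinate: (1/2)·(-2) + (1/4)·(-3) + (1/4)·6 = -1/4.
y-coordinate: (1/2)·(-4) + (1/4)·(-4) + (1/4)·5 = -7/4.

(-1/4, -7/4)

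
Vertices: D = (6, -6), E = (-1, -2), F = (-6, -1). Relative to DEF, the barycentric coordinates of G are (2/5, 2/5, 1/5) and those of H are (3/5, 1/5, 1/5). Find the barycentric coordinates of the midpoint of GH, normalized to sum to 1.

(1/2, 3/10, 1/5)

Since both coordinate triples sum to 1, the midpoint's barycentrics are the componentwise average.
(2/5+3/5)/2 = 1/2; similarly 3/10 and 1/5.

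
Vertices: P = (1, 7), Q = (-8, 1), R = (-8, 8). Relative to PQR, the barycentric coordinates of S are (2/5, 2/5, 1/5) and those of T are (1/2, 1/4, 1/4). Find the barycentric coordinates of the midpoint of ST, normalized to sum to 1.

(9/20, 13/40, 9/40)

Since both coordinate triples sum to 1, the midpoint's barycentrics are the componentwise average.
(2/5+1/2)/2 = 9/20; similarly 13/40 and 9/40.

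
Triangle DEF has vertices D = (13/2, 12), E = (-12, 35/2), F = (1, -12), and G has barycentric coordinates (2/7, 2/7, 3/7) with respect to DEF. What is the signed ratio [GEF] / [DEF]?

2/7

The signed ratio [GEF]/[DEF] equals the barycentric coordinate of G at vertex D, which is 2/7.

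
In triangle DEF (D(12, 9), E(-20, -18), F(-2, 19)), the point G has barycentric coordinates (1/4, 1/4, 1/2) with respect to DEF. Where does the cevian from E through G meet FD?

Line EG meets FD where the E-coordinate vanishes; zeroing G's E-weight and renormalizing leaves F, D-weights 1/2 : 1/4 → (2/3, 1/3).
So H = (2/3)·F + (1/3)·D = (8/3, 47/3).

(8/3, 47/3)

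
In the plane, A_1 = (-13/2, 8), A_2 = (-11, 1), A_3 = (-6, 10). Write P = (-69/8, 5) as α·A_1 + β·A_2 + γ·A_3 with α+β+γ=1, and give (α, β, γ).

(1/4, 1/2, 1/4)

Signed area of the reference triangle: [A_1A_2A_3] = ½·((-13/2)·(1−10) + (-11)·(10−8) + (-6)·(8−1)) = ½·(117/2 − 22 − 42) = -11/4.
[PA_2A_3] = ½·((-69/8)·(1−10) + (-11)·(10−5) + (-6)·(5−1)) = ½·(621/8 − 55 − 24) = -11/16, so the A_1-coordinate is (-11/16)/(-11/4) = 1/4.
[A_1PA_3] = ½·((-13/2)·(5−10) + (-69/8)·(10−8) + (-6)·(8−5)) = ½·(65/2 − 69/4 − 18) = -11/8, so the A_2-coordinate is 1/2.
[A_1A_2P] = ½·((-13/2)·(1−5) + (-11)·(5−8) + (-69/8)·(8−1)) = ½·(26 + 33 − 483/8) = -11/16, so the A_3-coordinate is 1/4.
Check: 1/4 + 1/2 + 1/4 = 1.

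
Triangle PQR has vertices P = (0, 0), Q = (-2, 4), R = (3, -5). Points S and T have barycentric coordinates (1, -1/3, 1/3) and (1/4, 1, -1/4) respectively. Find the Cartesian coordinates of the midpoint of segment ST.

(-13/24, 9/8)

Barycentric coordinates of the midpoint are the average: (5/8, 1/3, 1/24).
Converting: (5/8)·P + (1/3)·Q + (1/24)·R = (-13/24, 9/8).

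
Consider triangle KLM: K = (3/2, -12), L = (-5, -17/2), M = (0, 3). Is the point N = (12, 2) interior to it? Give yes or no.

no

Barycentric coordinates of N: (572/369, -238/123, 511/369).
The three coordinates are positive, negative, positive; a point is interior exactly when all three are positive.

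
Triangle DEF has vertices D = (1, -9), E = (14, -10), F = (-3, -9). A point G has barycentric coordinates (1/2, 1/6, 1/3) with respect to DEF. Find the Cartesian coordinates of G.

(11/6, -55/6)

G = (1/2)·D + (1/6)·E + (1/3)·F.
x-coordinate: (1/2)·1 + (1/6)·14 + (1/3)·(-3) = 11/6.
y-coordinate: (1/2)·(-9) + (1/6)·(-10) + (1/3)·(-9) = -55/6.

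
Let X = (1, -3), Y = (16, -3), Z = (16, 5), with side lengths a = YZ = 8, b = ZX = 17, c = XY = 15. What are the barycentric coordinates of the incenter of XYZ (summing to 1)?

(1/5, 17/40, 3/8)

The incenter has barycentric coordinates proportional to the opposite side lengths: (8 : 17 : 15).
Normalizing by 8+17+15 = 40 gives (1/5, 17/40, 3/8).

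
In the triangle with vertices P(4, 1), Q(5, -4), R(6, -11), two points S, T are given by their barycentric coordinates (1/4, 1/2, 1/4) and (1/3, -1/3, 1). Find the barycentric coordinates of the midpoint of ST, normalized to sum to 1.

Since both coordinate triples sum to 1, the midpoint's barycentrics are the componentwise average.
(1/4+1/3)/2 = 7/24; similarly 1/12 and 5/8.

(7/24, 1/12, 5/8)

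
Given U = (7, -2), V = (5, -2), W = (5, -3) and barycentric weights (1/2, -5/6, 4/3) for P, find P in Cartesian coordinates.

P = (1/2)·U + (-5/6)·V + (4/3)·W.
x-coordinate: (1/2)·7 + (-5/6)·5 + (4/3)·5 = 6.
y-coordinate: (1/2)·(-2) + (-5/6)·(-2) + (4/3)·(-3) = -10/3.

(6, -10/3)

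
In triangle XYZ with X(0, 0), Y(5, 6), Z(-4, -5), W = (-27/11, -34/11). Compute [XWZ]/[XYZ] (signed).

[XYZ] = ½·(0·(6−(-5)) + 5·(-5−0) + (-4)·(0−6)) = ½·(0 − 25 + 24) = -1/2.
[XWZ] = ½·(0·(-34/11−(-5)) + (-27/11)·(-5−0) + (-4)·(0−(-34/11))) = ½·(0 + 135/11 − 136/11) = -1/22, so the ratio is (-1/22)/(-1/2) = 1/11.

1/11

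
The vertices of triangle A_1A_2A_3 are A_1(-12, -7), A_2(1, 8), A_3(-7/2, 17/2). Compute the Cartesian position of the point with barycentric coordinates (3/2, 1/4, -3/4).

P = (3/2)·A_1 + (1/4)·A_2 + (-3/4)·A_3.
x-coordinate: (3/2)·(-12) + (1/4)·1 + (-3/4)·(-7/2) = -121/8.
y-coordinate: (3/2)·(-7) + (1/4)·8 + (-3/4)·(17/2) = -119/8.

(-121/8, -119/8)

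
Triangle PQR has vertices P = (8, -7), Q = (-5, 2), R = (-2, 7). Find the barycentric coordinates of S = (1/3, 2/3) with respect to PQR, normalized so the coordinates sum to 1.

(1/3, 1/3, 1/3)

Signed area of the reference triangle: [PQR] = ½·(8·(2−7) + (-5)·(7−(-7)) + (-2)·(-7−2)) = ½·(-40 − 70 + 18) = -46.
[SQR] = ½·((1/3)·(2−7) + (-5)·(7−(2/3)) + (-2)·(2/3−2)) = ½·(-5/3 − 95/3 + 8/3) = -46/3, so the P-coordinate is (-46/3)/(-46) = 1/3.
[PSR] = ½·(8·(2/3−7) + (1/3)·(7−(-7)) + (-2)·(-7−(2/3))) = ½·(-152/3 + 14/3 + 46/3) = -46/3, so the Q-coordinate is 1/3.
[PQS] = ½·(8·(2−(2/3)) + (-5)·(2/3−(-7)) + (1/3)·(-7−2)) = ½·(32/3 − 115/3 − 3) = -46/3, so the R-coordinate is 1/3.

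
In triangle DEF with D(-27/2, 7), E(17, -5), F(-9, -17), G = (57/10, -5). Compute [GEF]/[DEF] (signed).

[DEF] = ½·((-27/2)·(-5−(-17)) + 17·(-17−7) + (-9)·(7−(-5))) = ½·(-162 − 408 − 108) = -339.
[GEF] = ½·((57/10)·(-5−(-17)) + 17·(-17−(-5)) + (-9)·(-5−(-5))) = ½·(342/5 − 204 + 0) = -339/5, so the ratio is (-339/5)/(-339) = 1/5.

1/5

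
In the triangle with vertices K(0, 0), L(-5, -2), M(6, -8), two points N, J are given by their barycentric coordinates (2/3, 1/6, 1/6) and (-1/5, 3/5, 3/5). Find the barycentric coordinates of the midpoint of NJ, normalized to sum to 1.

Since both coordinate triples sum to 1, the midpoint's barycentrics are the componentwise average.
(2/3+-1/5)/2 = 7/30; similarly 23/60 and 23/60.

(7/30, 23/60, 23/60)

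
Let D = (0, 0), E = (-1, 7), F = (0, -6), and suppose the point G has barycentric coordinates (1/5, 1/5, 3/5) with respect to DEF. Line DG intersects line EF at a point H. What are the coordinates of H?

(-1/4, -11/4)

Line DG meets EF where the D-coordinate vanishes; zeroing G's D-weight and renormalizing leaves E, F-weights 1/5 : 3/5 → (1/4, 3/4).
So H = (1/4)·E + (3/4)·F = (-1/4, -11/4).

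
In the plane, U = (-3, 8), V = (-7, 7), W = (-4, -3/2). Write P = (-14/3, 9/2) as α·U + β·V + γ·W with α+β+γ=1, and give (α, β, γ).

Signed area of the reference triangle: [UVW] = ½·((-3)·(7−(-3/2)) + (-7)·(-3/2−8) + (-4)·(8−7)) = ½·(-51/2 + 133/2 − 4) = 37/2.
[PVW] = ½·((-14/3)·(7−(-3/2)) + (-7)·(-3/2−(9/2)) + (-4)·(9/2−7)) = ½·(-119/3 + 42 + 10) = 37/6, so the U-coordinate is (37/6)/(37/2) = 1/3.
[UPW] = ½·((-3)·(9/2−(-3/2)) + (-14/3)·(-3/2−8) + (-4)·(8−(9/2))) = ½·(-18 + 133/3 − 14) = 37/6, so the V-coordinate is 1/3.
[UVP] = ½·((-3)·(7−(9/2)) + (-7)·(9/2−8) + (-14/3)·(8−7)) = ½·(-15/2 + 49/2 − 14/3) = 37/6, so the W-coordinate is 1/3.

(1/3, 1/3, 1/3)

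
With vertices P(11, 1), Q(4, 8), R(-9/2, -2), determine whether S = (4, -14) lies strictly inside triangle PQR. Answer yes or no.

no

Barycentric coordinates of S: (374/259, -423/259, 44/37).
The three coordinates are positive, negative, positive; a point is interior exactly when all three are positive.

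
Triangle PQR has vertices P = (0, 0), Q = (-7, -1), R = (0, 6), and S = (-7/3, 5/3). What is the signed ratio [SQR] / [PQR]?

[PQR] = ½·(0·(-1−6) + (-7)·(6−0) + 0·(0−(-1))) = ½·(0 − 42 + 0) = -21.
[SQR] = ½·((-7/3)·(-1−6) + (-7)·(6−(5/3)) + 0·(5/3−(-1))) = ½·(49/3 − 91/3 + 0) = -7, so the ratio is (-7)/(-21) = 1/3.

1/3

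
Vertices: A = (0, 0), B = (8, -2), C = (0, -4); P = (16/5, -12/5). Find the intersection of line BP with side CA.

Barycentric coordinates of P with respect to ABC: (1/5, 2/5, 2/5).
On side CA the B-coordinate is zero; dropping P's B-weight 2/5 and renormalizing the remaining 2/5 : 1/5 gives weights 2/3, 1/3 on C, A.
Q = (2/3)·(0, -4) + (1/3)·(0, 0) = (0, -8/3).

(0, -8/3)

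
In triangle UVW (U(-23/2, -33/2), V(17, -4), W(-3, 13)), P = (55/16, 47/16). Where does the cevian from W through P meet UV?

Barycentric coordinates of P with respect to UVW: (1/8, 3/8, 1/2).
On side UV the W-coordinate is zero; dropping P's W-weight 1/2 and renormalizing the remaining 1/8 : 3/8 gives weights 1/4, 3/4 on U, V.
Q = (1/4)·(-23/2, -33/2) + (3/4)·(17, -4) = (79/8, -57/8).

(79/8, -57/8)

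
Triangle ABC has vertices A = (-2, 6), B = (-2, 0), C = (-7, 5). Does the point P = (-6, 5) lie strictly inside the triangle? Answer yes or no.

Barycentric coordinates of P: (1/6, 1/30, 4/5).
The three coordinates are positive, positive, positive; a point is interior exactly when all three are positive.

yes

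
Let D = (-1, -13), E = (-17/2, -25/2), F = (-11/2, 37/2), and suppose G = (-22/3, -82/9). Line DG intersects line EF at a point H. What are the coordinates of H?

Barycentric coordinates of G with respect to DEF: (1/9, 7/9, 1/9).
On side EF the D-coordinate is zero; dropping G's D-weight 1/9 and renormalizing the remaining 7/9 : 1/9 gives weights 7/8, 1/8 on E, F.
H = (7/8)·(-17/2, -25/2) + (1/8)·(-11/2, 37/2) = (-65/8, -69/8).

(-65/8, -69/8)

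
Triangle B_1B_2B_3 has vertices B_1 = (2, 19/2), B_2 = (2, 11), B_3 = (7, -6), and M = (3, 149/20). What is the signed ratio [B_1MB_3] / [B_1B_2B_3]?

7/10

[B_1B_2B_3] = ½·(2·(11−(-6)) + 2·(-6−(19/2)) + 7·(19/2−11)) = ½·(34 − 31 − 21/2) = -15/4.
[B_1MB_3] = ½·(2·(149/20−(-6)) + 3·(-6−(19/2)) + 7·(19/2−(149/20))) = ½·(269/10 − 93/2 + 287/20) = -21/8, so the ratio is (-21/8)/(-15/4) = 7/10.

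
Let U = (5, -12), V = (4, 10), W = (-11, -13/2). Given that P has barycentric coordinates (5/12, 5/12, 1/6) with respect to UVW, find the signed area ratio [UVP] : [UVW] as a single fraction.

1/6

The signed ratio [UVP]/[UVW] equals the barycentric coordinate of P at vertex W, which is 1/6.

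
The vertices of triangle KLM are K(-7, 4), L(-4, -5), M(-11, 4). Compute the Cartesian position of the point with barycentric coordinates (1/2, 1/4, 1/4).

(-29/4, 7/4)

N = (1/2)·K + (1/4)·L + (1/4)·M.
x-coordinate: (1/2)·(-7) + (1/4)·(-4) + (1/4)·(-11) = -29/4.
y-coordinate: (1/2)·4 + (1/4)·(-5) + (1/4)·4 = 7/4.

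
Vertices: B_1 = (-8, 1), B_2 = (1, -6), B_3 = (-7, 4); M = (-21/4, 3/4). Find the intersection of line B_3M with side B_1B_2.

(-7/2, -5/2)

Barycentric coordinates of M with respect to B_1B_2B_3: (1/4, 1/4, 1/2).
On side B_1B_2 the B_3-coordinate is zero; dropping M's B_3-weight 1/2 and renormalizing the remaining 1/4 : 1/4 gives weights 1/2, 1/2 on B_1, B_2.
N = (1/2)·(-8, 1) + (1/2)·(1, -6) = (-7/2, -5/2).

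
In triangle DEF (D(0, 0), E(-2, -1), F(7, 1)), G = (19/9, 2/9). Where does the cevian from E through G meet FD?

(21/8, 3/8)

Barycentric coordinates of G with respect to DEF: (5/9, 1/9, 1/3).
On side FD the E-coordinate is zero; dropping G's E-weight 1/9 and renormalizing the remaining 1/3 : 5/9 gives weights 3/8, 5/8 on F, D.
H = (3/8)·(7, 1) + (5/8)·(0, 0) = (21/8, 3/8).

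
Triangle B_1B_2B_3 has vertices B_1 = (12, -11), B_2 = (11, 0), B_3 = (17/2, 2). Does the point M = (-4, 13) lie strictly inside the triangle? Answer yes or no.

Barycentric coordinates of M: (-5/51, -248/51, 304/51).
The three coordinates are negative, negative, positive; a point is interior exactly when all three are positive.

no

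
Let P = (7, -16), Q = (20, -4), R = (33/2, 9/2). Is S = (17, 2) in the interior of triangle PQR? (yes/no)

yes

Barycentric coordinates of S: (9/305, 68/305, 228/305).
The three coordinates are positive, positive, positive; a point is interior exactly when all three are positive.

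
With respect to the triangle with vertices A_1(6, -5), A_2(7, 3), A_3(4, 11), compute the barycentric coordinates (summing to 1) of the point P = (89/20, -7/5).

(21/20, -11/20, 1/2)

Signed area of the reference triangle: [A_1A_2A_3] = ½·(6·(3−11) + 7·(11−(-5)) + 4·(-5−3)) = ½·(-48 + 112 − 32) = 16.
[PA_2A_3] = ½·((89/20)·(3−11) + 7·(11−(-7/5)) + 4·(-7/5−3)) = ½·(-178/5 + 434/5 − 88/5) = 84/5, so the A_1-coordinate is (84/5)/16 = 21/20.
[A_1PA_3] = ½·(6·(-7/5−11) + (89/20)·(11−(-5)) + 4·(-5−(-7/5))) = ½·(-372/5 + 356/5 − 72/5) = -44/5, so the A_2-coordinate is -11/20.
[A_1A_2P] = ½·(6·(3−(-7/5)) + 7·(-7/5−(-5)) + (89/20)·(-5−3)) = ½·(132/5 + 126/5 − 178/5) = 8, so the A_3-coordinate is 1/2.
Check: 21/20 − 11/20 + 1/2 = 1.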